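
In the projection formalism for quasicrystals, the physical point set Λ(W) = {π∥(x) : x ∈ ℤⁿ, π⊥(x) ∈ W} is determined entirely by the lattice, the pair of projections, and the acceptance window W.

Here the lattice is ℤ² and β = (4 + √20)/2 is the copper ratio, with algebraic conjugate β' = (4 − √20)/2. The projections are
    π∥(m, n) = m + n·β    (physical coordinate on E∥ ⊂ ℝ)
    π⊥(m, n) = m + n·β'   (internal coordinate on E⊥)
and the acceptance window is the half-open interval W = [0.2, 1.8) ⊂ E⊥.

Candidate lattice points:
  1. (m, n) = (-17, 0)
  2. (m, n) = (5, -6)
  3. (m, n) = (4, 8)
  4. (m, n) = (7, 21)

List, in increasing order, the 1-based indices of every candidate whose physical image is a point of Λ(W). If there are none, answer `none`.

none

β' = (4−√20)/2 ≈ -0.236068.
#1 (-17,0): internal coord -17 + (0)·β' = -17.000000; -17.000000 ∉ [0.2, 1.8) → out
#2 (5,-6): internal coord 5 + (-6)·β' = +6.416408; +6.416408 ∉ [0.2, 1.8) → out
#3 (4,8): internal coord 4 + (8)·β' = +2.111456; +2.111456 ∉ [0.2, 1.8) → out
#4 (7,21): internal coord 7 + (21)·β' = +2.042572; +2.042572 ∉ [0.2, 1.8) → out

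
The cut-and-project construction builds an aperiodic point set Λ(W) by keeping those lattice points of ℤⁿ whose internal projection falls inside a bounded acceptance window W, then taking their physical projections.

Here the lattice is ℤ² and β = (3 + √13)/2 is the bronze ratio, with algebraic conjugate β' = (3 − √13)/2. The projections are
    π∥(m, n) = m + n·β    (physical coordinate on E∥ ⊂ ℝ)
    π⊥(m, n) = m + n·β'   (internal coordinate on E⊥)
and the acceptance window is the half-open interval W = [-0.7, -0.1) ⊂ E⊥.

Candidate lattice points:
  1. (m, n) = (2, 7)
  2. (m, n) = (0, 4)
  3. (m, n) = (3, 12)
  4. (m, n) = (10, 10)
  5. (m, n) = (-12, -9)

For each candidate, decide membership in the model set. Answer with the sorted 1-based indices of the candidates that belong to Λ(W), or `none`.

1, 3

Compute β' = (3−√13)/2 = -0.30278, so π⊥(m,n) = m -0.30278·n.
candidate 1: (m,n)=(2,7) → π∥ = 2+7·β ≈ 25.11943, π⊥ = 2+7·β' ≈ -0.11943 ∈ [-0.7, -0.1) ⇒ IN Λ
candidate 2: (m,n)=(0,4) → π∥ = 0+4·β ≈ 13.21110, π⊥ = 0+4·β' ≈ -1.21110 ∉ [-0.7, -0.1) ⇒ out
candidate 3: (m,n)=(3,12) → π∥ = 3+12·β ≈ 42.63331, π⊥ = 3+12·β' ≈ -0.63331 ∈ [-0.7, -0.1) ⇒ IN Λ
candidate 4: (m,n)=(10,10) → π∥ = 10+10·β ≈ 43.02776, π⊥ = 10+10·β' ≈ 6.97224 ∉ [-0.7, -0.1) ⇒ out
candidate 5: (m,n)=(-12,-9) → π∥ = -12-9·β ≈ -41.72498, π⊥ = -12-9·β' ≈ -9.27502 ∉ [-0.7, -0.1) ⇒ out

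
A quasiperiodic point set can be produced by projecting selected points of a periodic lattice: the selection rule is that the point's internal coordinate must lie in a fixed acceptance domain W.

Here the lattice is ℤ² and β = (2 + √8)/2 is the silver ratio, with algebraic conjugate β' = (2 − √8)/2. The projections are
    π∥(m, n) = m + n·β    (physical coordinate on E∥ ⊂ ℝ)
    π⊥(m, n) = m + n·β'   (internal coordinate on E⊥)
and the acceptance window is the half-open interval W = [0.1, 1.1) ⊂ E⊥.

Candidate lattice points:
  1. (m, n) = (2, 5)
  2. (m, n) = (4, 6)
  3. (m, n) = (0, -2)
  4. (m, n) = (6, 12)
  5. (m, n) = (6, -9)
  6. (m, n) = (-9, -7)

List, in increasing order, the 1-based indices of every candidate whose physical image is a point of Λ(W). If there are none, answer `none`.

3, 4

Compute β' = (2−√8)/2 = -0.41421, so π⊥(m,n) = m -0.41421·n.
#1 (2,5): internal coord 2 + (5)·β' = -0.07107; -0.07107 ∉ [0.1, 1.1) → out
#2 (4,6): internal coord 4 + (6)·β' = +1.51472; +1.51472 ∉ [0.1, 1.1) → out
#3 (0,-2): internal coord 0 + (-2)·β' = +0.82843; +0.82843 ∈ [0.1, 1.1) → IN Λ
#4 (6,12): internal coord 6 + (12)·β' = +1.02944; +1.02944 ∈ [0.1, 1.1) → IN Λ
#5 (6,-9): internal coord 6 + (-9)·β' = +9.72792; +9.72792 ∉ [0.1, 1.1) → out
#6 (-9,-7): internal coord -9 + (-7)·β' = -6.10051; -6.10051 ∉ [0.1, 1.1) → out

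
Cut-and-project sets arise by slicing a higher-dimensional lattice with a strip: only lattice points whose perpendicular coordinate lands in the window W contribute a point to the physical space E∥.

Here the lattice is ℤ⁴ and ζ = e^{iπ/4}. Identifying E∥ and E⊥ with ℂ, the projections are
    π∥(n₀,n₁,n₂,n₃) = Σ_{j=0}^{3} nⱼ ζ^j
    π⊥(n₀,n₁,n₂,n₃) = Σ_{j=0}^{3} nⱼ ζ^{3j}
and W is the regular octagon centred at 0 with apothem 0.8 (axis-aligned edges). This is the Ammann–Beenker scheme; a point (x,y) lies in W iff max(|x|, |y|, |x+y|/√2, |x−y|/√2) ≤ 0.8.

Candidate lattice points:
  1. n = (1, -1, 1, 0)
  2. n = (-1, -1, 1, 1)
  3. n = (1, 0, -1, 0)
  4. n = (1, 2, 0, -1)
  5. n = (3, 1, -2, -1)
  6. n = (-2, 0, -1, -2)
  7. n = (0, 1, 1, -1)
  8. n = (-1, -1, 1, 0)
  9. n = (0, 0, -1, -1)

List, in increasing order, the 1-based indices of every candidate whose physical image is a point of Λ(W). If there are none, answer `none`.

Internal map: ζ^{3j} for j=0..3 gives (1,0), (−√2/2,√2/2), (0,−1), (√2/2,√2/2).
#1 (1, -1, 1, 0): internal (1.707107, -1.707107); octagon support 2.414214 vs apothem 0.8 → ∉ W
#2 (-1, -1, 1, 1): internal (0.414214, -1.000000); octagon support 1.000000 vs apothem 0.8 → ∉ W
#3 (1, 0, -1, 0): internal (1.000000, 1.000000); octagon support 1.414214 vs apothem 0.8 → ∉ W
#4 (1, 2, 0, -1): internal (-1.121320, 0.707107); octagon support 1.292893 vs apothem 0.8 → ∉ W
#5 (3, 1, -2, -1): internal (1.585786, 2.000000); octagon support 2.535534 vs apothem 0.8 → ∉ W
#6 (-2, 0, -1, -2): internal (-3.414214, -0.414214); octagon support 3.414214 vs apothem 0.8 → ∉ W
#7 (0, 1, 1, -1): internal (-1.414214, -1.000000); octagon support 1.707107 vs apothem 0.8 → ∉ W
#8 (-1, -1, 1, 0): internal (-0.292893, -1.707107); octagon support 1.707107 vs apothem 0.8 → ∉ W
#9 (0, 0, -1, -1): internal (-0.707107, 0.292893); octagon support 0.707107 vs apothem 0.8 → ∈ W

9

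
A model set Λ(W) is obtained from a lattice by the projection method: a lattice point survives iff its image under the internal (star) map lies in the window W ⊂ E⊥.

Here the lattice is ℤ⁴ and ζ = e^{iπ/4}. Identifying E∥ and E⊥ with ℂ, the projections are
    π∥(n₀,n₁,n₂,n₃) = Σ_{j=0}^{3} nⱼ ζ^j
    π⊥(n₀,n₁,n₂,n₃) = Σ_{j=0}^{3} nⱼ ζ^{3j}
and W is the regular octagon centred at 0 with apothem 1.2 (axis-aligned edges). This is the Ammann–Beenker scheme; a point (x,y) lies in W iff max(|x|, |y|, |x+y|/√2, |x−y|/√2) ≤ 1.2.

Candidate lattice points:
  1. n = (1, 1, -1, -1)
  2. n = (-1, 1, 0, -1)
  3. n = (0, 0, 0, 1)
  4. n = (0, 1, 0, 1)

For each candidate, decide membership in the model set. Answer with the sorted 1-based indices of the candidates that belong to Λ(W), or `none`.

1, 3

With ζ = e^{iπ/4} the internal vectors are ζ^0,ζ^3,ζ^6,ζ^9.
candidate 1: n = (1, 1, -1, -1) → π⊥ ≈ (-0.4142, +1.0000); max(|x|,|y|,|x±y|/√2) = 1.0000 ≤ 1.2 ⇒ ∈ W
candidate 2: n = (-1, 1, 0, -1) → π⊥ ≈ (-2.4142, +0.0000); max(|x|,|y|,|x±y|/√2) = 2.4142 > 1.2 ⇒ ∉ W
candidate 3: n = (0, 0, 0, 1) → π⊥ ≈ (+0.7071, +0.7071); max(|x|,|y|,|x±y|/√2) = 1.0000 ≤ 1.2 ⇒ ∈ W
candidate 4: n = (0, 1, 0, 1) → π⊥ ≈ (+0.0000, +1.4142); max(|x|,|y|,|x±y|/√2) = 1.4142 > 1.2 ⇒ ∉ W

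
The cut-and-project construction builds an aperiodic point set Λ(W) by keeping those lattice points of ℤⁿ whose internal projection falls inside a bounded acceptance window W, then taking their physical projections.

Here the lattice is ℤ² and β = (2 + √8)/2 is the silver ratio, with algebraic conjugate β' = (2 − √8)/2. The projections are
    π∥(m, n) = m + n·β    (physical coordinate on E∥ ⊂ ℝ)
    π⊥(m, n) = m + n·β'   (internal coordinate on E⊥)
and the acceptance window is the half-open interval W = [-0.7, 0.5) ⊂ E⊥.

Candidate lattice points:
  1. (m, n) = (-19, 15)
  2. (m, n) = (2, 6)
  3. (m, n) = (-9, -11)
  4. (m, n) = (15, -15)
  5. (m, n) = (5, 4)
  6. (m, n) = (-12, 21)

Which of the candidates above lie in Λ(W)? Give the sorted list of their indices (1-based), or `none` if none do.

2

β' = (2−√8)/2 ≈ -0.41421.
#1 (-19,15): internal coord -19 + (15)·β' = -25.21320; -25.21320 ∉ [-0.7, 0.5) → out
#2 (2,6): internal coord 2 + (6)·β' = -0.48528; -0.48528 ∈ [-0.7, 0.5) → IN Λ
#3 (-9,-11): internal coord -9 + (-11)·β' = -4.44365; -4.44365 ∉ [-0.7, 0.5) → out
#4 (15,-15): internal coord 15 + (-15)·β' = +21.21320; +21.21320 ∉ [-0.7, 0.5) → out
#5 (5,4): internal coord 5 + (4)·β' = +3.34315; +3.34315 ∉ [-0.7, 0.5) → out
#6 (-12,21): internal coord -12 + (21)·β' = -20.69848; -20.69848 ∉ [-0.7, 0.5) → out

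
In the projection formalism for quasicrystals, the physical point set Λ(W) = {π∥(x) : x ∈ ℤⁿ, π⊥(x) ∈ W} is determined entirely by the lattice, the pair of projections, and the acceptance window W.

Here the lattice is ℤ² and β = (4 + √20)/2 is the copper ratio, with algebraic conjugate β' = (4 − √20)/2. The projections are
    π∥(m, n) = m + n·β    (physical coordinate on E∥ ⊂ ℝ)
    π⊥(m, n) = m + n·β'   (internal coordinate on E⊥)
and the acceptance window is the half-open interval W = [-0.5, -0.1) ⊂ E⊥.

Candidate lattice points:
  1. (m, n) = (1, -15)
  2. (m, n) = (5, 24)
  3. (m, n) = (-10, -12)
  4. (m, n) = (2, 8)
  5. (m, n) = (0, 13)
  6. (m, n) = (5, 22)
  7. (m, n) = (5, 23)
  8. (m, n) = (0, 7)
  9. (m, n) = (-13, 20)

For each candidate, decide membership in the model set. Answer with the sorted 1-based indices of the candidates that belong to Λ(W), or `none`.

β' = (4−√20)/2 ≈ -0.23607.
candidate 1: (m,n)=(1,-15) → π∥ = 1-15·β ≈ -62.54102, π⊥ = 1-15·β' ≈ 4.54102 ∉ [-0.5, -0.1) ⇒ out
candidate 2: (m,n)=(5,24) → π∥ = 5+24·β ≈ 106.66563, π⊥ = 5+24·β' ≈ -0.66563 ∉ [-0.5, -0.1) ⇒ out
candidate 3: (m,n)=(-10,-12) → π∥ = -10-12·β ≈ -60.83282, π⊥ = -10-12·β' ≈ -7.16718 ∉ [-0.5, -0.1) ⇒ out
candidate 4: (m,n)=(2,8) → π∥ = 2+8·β ≈ 35.88854, π⊥ = 2+8·β' ≈ 0.11146 ∉ [-0.5, -0.1) ⇒ out
candidate 5: (m,n)=(0,13) → π∥ = 0+13·β ≈ 55.06888, π⊥ = 0+13·β' ≈ -3.06888 ∉ [-0.5, -0.1) ⇒ out
candidate 6: (m,n)=(5,22) → π∥ = 5+22·β ≈ 98.19350, π⊥ = 5+22·β' ≈ -0.19350 ∈ [-0.5, -0.1) ⇒ IN Λ
candidate 7: (m,n)=(5,23) → π∥ = 5+23·β ≈ 102.42956, π⊥ = 5+23·β' ≈ -0.42956 ∈ [-0.5, -0.1) ⇒ IN Λ
candidate 8: (m,n)=(0,7) → π∥ = 0+7·β ≈ 29.65248, π⊥ = 0+7·β' ≈ -1.65248 ∉ [-0.5, -0.1) ⇒ out
candidate 9: (m,n)=(-13,20) → π∥ = -13+20·β ≈ 71.72136, π⊥ = -13+20·β' ≈ -17.72136 ∉ [-0.5, -0.1) ⇒ out

6, 7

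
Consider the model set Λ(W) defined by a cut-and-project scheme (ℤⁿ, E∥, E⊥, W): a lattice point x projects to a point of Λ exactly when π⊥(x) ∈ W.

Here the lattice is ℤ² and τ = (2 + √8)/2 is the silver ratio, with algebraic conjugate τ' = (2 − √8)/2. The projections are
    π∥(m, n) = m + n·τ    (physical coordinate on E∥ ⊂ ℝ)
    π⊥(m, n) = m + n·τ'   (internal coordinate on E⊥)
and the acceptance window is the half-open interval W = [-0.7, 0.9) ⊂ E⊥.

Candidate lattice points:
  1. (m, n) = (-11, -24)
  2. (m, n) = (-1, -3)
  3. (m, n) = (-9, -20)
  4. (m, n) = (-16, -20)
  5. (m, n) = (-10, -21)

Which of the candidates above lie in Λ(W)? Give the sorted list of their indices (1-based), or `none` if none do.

2

τ' = (2−√8)/2 ≈ -0.414214.
[1] lift (-11,-24): star map gives -1.058875; window check -0.7 ≤ -1.058875 < 0.9 is false → out
[2] lift (-1,-3): star map gives 0.242641; window check -0.7 ≤ 0.242641 < 0.9 is true → IN Λ
[3] lift (-9,-20): star map gives -0.715729; window check -0.7 ≤ -0.715729 < 0.9 is false → out
[4] lift (-16,-20): star map gives -7.715729; window check -0.7 ≤ -7.715729 < 0.9 is false → out
[5] lift (-10,-21): star map gives -1.301515; window check -0.7 ≤ -1.301515 < 0.9 is false → out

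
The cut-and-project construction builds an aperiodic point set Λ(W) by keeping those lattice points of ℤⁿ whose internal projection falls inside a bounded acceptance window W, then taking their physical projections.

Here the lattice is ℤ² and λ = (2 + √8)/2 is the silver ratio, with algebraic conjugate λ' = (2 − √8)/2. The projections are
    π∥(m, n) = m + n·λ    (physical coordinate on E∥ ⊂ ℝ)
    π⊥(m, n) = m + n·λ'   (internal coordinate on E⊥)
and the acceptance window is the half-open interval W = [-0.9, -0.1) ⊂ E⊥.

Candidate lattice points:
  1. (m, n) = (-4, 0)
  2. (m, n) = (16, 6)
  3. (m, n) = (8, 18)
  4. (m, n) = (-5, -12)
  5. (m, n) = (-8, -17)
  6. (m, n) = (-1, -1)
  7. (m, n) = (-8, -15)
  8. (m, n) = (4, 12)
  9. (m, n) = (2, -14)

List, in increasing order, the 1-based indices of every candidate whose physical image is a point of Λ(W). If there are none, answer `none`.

6

Compute λ' = (2−√8)/2 = -0.4142, so π⊥(m,n) = m -0.4142·n.
[1] lift (-4,0): star map gives -4.0000; window check -0.9 ≤ -4.0000 < -0.1 is false → out
[2] lift (16,6): star map gives 13.5147; window check -0.9 ≤ 13.5147 < -0.1 is false → out
[3] lift (8,18): star map gives 0.5442; window check -0.9 ≤ 0.5442 < -0.1 is false → out
[4] lift (-5,-12): star map gives -0.0294; window check -0.9 ≤ -0.0294 < -0.1 is false → out
[5] lift (-8,-17): star map gives -0.9584; window check -0.9 ≤ -0.9584 < -0.1 is false → out
[6] lift (-1,-1): star map gives -0.5858; window check -0.9 ≤ -0.5858 < -0.1 is true → IN Λ
[7] lift (-8,-15): star map gives -1.7868; window check -0.9 ≤ -1.7868 < -0.1 is false → out
[8] lift (4,12): star map gives -0.9706; window check -0.9 ≤ -0.9706 < -0.1 is false → out
[9] lift (2,-14): star map gives 7.7990; window check -0.9 ≤ 7.7990 < -0.1 is false → out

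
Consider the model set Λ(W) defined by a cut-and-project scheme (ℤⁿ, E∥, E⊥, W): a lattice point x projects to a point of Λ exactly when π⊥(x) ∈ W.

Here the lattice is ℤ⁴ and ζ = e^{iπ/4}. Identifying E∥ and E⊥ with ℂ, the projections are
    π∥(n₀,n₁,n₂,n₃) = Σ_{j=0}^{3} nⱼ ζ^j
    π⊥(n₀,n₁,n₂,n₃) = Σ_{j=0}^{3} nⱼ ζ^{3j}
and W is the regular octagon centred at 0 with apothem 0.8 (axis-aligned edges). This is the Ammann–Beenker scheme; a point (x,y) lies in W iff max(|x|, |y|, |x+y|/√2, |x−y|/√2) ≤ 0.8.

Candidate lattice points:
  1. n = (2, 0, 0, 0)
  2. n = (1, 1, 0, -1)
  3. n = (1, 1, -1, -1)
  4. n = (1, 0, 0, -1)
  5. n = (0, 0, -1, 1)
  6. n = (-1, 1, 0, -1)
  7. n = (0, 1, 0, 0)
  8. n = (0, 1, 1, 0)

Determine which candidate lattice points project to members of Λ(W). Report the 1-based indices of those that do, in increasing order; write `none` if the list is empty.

Internal map: ζ^{3j} for j=0..3 gives (1,0), (−√2/2,√2/2), (0,−1), (√2/2,√2/2).
candidate 1: n = (2, 0, 0, 0) → π⊥ ≈ (+2.0000, +0.0000); max(|x|,|y|,|x±y|/√2) = 2.0000 > 0.8 ⇒ ∉ W
candidate 2: n = (1, 1, 0, -1) → π⊥ ≈ (-0.4142, +0.0000); max(|x|,|y|,|x±y|/√2) = 0.4142 ≤ 0.8 ⇒ ∈ W
candidate 3: n = (1, 1, -1, -1) → π⊥ ≈ (-0.4142, +1.0000); max(|x|,|y|,|x±y|/√2) = 1.0000 > 0.8 ⇒ ∉ W
candidate 4: n = (1, 0, 0, -1) → π⊥ ≈ (+0.2929, -0.7071); max(|x|,|y|,|x±y|/√2) = 0.7071 ≤ 0.8 ⇒ ∈ W
candidate 5: n = (0, 0, -1, 1) → π⊥ ≈ (+0.7071, +1.7071); max(|x|,|y|,|x±y|/√2) = 1.7071 > 0.8 ⇒ ∉ W
candidate 6: n = (-1, 1, 0, -1) → π⊥ ≈ (-2.4142, +0.0000); max(|x|,|y|,|x±y|/√2) = 2.4142 > 0.8 ⇒ ∉ W
candidate 7: n = (0, 1, 0, 0) → π⊥ ≈ (-0.7071, +0.7071); max(|x|,|y|,|x±y|/√2) = 1.0000 > 0.8 ⇒ ∉ W
candidate 8: n = (0, 1, 1, 0) → π⊥ ≈ (-0.7071, -0.2929); max(|x|,|y|,|x±y|/√2) = 0.7071 ≤ 0.8 ⇒ ∈ W

2, 4, 8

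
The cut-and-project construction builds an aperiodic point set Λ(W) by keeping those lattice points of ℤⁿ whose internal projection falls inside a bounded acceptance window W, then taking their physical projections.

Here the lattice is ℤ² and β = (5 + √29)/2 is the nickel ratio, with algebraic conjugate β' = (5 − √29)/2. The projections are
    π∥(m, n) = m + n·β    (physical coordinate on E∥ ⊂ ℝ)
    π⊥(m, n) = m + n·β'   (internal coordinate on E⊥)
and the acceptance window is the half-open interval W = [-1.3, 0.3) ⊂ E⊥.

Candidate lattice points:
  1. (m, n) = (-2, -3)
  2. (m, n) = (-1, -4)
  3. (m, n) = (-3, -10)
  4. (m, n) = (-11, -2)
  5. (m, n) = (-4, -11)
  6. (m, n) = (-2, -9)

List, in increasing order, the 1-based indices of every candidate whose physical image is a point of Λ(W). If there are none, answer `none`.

Numerically β ≈ 5.192582 and β' = −1/β ≈ -0.192582.
candidate 1: (m,n)=(-2,-3) → π∥ = -2-3·β ≈ -17.577747, π⊥ = -2-3·β' ≈ -1.422253 ∉ [-1.3, 0.3) ⇒ out
candidate 2: (m,n)=(-1,-4) → π∥ = -1-4·β ≈ -21.770330, π⊥ = -1-4·β' ≈ -0.229670 ∈ [-1.3, 0.3) ⇒ IN Λ
candidate 3: (m,n)=(-3,-10) → π∥ = -3-10·β ≈ -54.925824, π⊥ = -3-10·β' ≈ -1.074176 ∈ [-1.3, 0.3) ⇒ IN Λ
candidate 4: (m,n)=(-11,-2) → π∥ = -11-2·β ≈ -21.385165, π⊥ = -11-2·β' ≈ -10.614835 ∉ [-1.3, 0.3) ⇒ out
candidate 5: (m,n)=(-4,-11) → π∥ = -4-11·β ≈ -61.118406, π⊥ = -4-11·β' ≈ -1.881594 ∉ [-1.3, 0.3) ⇒ out
candidate 6: (m,n)=(-2,-9) → π∥ = -2-9·β ≈ -48.733242, π⊥ = -2-9·β' ≈ -0.266758 ∈ [-1.3, 0.3) ⇒ IN Λ

2, 3, 6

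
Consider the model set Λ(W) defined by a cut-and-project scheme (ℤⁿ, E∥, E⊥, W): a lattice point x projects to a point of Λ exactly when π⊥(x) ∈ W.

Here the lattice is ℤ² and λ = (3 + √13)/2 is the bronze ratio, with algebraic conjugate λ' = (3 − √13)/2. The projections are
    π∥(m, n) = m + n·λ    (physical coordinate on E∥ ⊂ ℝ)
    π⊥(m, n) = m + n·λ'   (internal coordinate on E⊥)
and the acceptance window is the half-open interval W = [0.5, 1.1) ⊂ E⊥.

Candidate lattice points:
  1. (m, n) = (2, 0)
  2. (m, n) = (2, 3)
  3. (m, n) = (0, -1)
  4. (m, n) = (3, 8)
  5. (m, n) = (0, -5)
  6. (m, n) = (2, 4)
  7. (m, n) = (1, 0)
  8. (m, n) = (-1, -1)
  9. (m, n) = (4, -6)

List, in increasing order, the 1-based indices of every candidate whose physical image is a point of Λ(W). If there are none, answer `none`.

Numerically λ ≈ 3.30278 and λ' = −1/λ ≈ -0.30278.
[1] lift (2,0): star map gives 2.00000; window check 0.5 ≤ 2.00000 < 1.1 is false → out
[2] lift (2,3): star map gives 1.09167; window check 0.5 ≤ 1.09167 < 1.1 is true → IN Λ
[3] lift (0,-1): star map gives 0.30278; window check 0.5 ≤ 0.30278 < 1.1 is false → out
[4] lift (3,8): star map gives 0.57779; window check 0.5 ≤ 0.57779 < 1.1 is true → IN Λ
[5] lift (0,-5): star map gives 1.51388; window check 0.5 ≤ 1.51388 < 1.1 is false → out
[6] lift (2,4): star map gives 0.78890; window check 0.5 ≤ 0.78890 < 1.1 is true → IN Λ
[7] lift (1,0): star map gives 1.00000; window check 0.5 ≤ 1.00000 < 1.1 is true → IN Λ
[8] lift (-1,-1): star map gives -0.69722; window check 0.5 ≤ -0.69722 < 1.1 is false → out
[9] lift (4,-6): star map gives 5.81665; window check 0.5 ≤ 5.81665 < 1.1 is false → out

2, 4, 6, 7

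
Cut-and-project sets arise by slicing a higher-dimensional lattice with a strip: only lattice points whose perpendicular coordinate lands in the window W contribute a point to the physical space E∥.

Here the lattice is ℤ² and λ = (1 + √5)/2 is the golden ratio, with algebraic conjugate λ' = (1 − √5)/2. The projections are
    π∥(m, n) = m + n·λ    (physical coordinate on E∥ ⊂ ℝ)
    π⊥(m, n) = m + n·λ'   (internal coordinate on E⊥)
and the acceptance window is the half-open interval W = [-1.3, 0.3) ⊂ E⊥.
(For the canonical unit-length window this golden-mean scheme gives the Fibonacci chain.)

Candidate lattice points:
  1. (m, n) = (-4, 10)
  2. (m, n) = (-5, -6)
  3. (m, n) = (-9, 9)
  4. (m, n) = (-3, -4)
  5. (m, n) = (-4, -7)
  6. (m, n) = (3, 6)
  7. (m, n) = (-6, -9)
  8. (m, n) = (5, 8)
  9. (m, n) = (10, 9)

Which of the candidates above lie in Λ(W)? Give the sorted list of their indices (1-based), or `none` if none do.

2, 4, 6, 7, 8

Compute λ' = (1−√5)/2 = -0.618034, so π⊥(m,n) = m -0.618034·n.
[1] lift (-4,10): star map gives -10.180340; window check -1.3 ≤ -10.180340 < 0.3 is false → out
[2] lift (-5,-6): star map gives -1.291796; window check -1.3 ≤ -1.291796 < 0.3 is true → IN Λ
[3] lift (-9,9): star map gives -14.562306; window check -1.3 ≤ -14.562306 < 0.3 is false → out
[4] lift (-3,-4): star map gives -0.527864; window check -1.3 ≤ -0.527864 < 0.3 is true → IN Λ
[5] lift (-4,-7): star map gives 0.326238; window check -1.3 ≤ 0.326238 < 0.3 is false → out
[6] lift (3,6): star map gives -0.708204; window check -1.3 ≤ -0.708204 < 0.3 is true → IN Λ
[7] lift (-6,-9): star map gives -0.437694; window check -1.3 ≤ -0.437694 < 0.3 is true → IN Λ
[8] lift (5,8): star map gives 0.055728; window check -1.3 ≤ 0.055728 < 0.3 is true → IN Λ
[9] lift (10,9): star map gives 4.437694; window check -1.3 ≤ 4.437694 < 0.3 is false → out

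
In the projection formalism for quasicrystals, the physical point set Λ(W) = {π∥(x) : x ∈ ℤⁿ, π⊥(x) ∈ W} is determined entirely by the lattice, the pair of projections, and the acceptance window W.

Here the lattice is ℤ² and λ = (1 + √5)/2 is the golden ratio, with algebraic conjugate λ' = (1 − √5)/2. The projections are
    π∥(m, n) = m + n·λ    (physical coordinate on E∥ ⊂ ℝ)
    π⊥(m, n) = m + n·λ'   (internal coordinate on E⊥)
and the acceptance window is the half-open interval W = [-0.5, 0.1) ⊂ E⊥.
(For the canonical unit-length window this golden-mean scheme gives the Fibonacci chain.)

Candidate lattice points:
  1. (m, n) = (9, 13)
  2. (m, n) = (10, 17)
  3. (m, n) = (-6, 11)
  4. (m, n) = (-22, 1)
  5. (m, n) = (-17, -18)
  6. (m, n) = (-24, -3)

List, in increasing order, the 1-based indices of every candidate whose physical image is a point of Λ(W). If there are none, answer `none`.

Compute λ' = (1−√5)/2 = -0.6180, so π⊥(m,n) = m -0.6180·n.
#1 (9,13): internal coord 9 + (13)·λ' = +0.9656; +0.9656 ∉ [-0.5, 0.1) → out
#2 (10,17): internal coord 10 + (17)·λ' = -0.5066; -0.5066 ∉ [-0.5, 0.1) → out
#3 (-6,11): internal coord -6 + (11)·λ' = -12.7984; -12.7984 ∉ [-0.5, 0.1) → out
#4 (-22,1): internal coord -22 + (1)·λ' = -22.6180; -22.6180 ∉ [-0.5, 0.1) → out
#5 (-17,-18): internal coord -17 + (-18)·λ' = -5.8754; -5.8754 ∉ [-0.5, 0.1) → out
#6 (-24,-3): internal coord -24 + (-3)·λ' = -22.1459; -22.1459 ∉ [-0.5, 0.1) → out

none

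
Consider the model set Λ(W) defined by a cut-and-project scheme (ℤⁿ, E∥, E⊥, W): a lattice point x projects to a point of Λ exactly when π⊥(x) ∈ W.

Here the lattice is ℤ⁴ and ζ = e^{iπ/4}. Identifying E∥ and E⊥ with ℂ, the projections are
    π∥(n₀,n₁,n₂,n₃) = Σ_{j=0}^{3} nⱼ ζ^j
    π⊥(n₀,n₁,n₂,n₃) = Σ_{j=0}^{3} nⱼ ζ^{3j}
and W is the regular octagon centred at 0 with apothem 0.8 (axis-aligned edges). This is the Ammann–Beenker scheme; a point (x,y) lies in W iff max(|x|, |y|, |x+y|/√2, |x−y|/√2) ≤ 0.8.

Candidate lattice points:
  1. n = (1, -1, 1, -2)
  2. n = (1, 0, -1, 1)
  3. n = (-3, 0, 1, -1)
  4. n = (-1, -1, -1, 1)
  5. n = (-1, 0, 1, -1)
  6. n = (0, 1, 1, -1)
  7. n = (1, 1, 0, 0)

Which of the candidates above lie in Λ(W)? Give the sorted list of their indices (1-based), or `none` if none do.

7

With ζ = e^{iπ/4} the internal vectors are ζ^0,ζ^3,ζ^6,ζ^9.
#1 (1, -1, 1, -2): internal (0.29289, -3.12132); octagon support 3.12132 vs apothem 0.8 → ∉ W
#2 (1, 0, -1, 1): internal (1.70711, 1.70711); octagon support 2.41421 vs apothem 0.8 → ∉ W
#3 (-3, 0, 1, -1): internal (-3.70711, -1.70711); octagon support 3.82843 vs apothem 0.8 → ∉ W
#4 (-1, -1, -1, 1): internal (0.41421, 1.00000); octagon support 1.00000 vs apothem 0.8 → ∉ W
#5 (-1, 0, 1, -1): internal (-1.70711, -1.70711); octagon support 2.41421 vs apothem 0.8 → ∉ W
#6 (0, 1, 1, -1): internal (-1.41421, -1.00000); octagon support 1.70711 vs apothem 0.8 → ∉ W
#7 (1, 1, 0, 0): internal (0.29289, 0.70711); octagon support 0.70711 vs apothem 0.8 → ∈ W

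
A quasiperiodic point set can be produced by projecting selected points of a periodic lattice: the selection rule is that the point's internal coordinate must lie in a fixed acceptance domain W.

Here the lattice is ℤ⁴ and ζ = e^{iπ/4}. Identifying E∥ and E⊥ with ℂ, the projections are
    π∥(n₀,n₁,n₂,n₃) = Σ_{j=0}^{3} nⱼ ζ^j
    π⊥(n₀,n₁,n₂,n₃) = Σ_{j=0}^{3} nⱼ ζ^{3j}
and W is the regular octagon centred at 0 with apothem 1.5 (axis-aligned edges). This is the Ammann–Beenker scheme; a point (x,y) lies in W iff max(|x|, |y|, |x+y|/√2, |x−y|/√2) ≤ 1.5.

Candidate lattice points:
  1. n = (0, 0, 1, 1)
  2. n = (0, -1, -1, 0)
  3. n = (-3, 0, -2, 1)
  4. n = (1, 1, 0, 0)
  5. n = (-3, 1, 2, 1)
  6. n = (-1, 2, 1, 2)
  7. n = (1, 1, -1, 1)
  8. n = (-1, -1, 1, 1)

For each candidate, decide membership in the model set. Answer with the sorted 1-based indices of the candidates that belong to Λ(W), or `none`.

1, 2, 4, 8

π⊥(n) = n₀ + n₁ζ³ + n₂ζ⁶ + n₃ζ⁹ where ζ = e^{iπ/4}.
#1 (0, 0, 1, 1): internal (0.7071, -0.2929); octagon support 0.7071 vs apothem 1.5 → ∈ W
#2 (0, -1, -1, 0): internal (0.7071, 0.2929); octagon support 0.7071 vs apothem 1.5 → ∈ W
#3 (-3, 0, -2, 1): internal (-2.2929, 2.7071); octagon support 3.5355 vs apothem 1.5 → ∉ W
#4 (1, 1, 0, 0): internal (0.2929, 0.7071); octagon support 0.7071 vs apothem 1.5 → ∈ W
#5 (-3, 1, 2, 1): internal (-3.0000, -0.5858); octagon support 3.0000 vs apothem 1.5 → ∉ W
#6 (-1, 2, 1, 2): internal (-1.0000, 1.8284); octagon support 2.0000 vs apothem 1.5 → ∉ W
#7 (1, 1, -1, 1): internal (1.0000, 2.4142); octagon support 2.4142 vs apothem 1.5 → ∉ W
#8 (-1, -1, 1, 1): internal (0.4142, -1.0000); octagon support 1.0000 vs apothem 1.5 → ∈ W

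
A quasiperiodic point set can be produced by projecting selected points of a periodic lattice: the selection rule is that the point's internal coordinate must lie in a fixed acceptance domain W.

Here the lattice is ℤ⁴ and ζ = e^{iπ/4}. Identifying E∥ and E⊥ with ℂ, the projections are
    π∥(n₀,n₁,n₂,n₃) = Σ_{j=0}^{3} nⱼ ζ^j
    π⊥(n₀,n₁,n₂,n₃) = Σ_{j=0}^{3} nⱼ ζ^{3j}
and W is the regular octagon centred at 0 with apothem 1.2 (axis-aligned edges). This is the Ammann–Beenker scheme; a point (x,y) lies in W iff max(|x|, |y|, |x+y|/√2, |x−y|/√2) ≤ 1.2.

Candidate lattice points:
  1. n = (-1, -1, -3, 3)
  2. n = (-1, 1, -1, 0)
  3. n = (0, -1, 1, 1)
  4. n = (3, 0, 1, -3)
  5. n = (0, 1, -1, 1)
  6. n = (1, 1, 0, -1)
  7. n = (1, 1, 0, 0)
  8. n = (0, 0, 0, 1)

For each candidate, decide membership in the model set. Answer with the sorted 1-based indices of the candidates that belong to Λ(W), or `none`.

π⊥(n) = n₀ + n₁ζ³ + n₂ζ⁶ + n₃ζ⁹ where ζ = e^{iπ/4}.
#1 (-1, -1, -3, 3): internal (1.828427, 4.414214); octagon support 4.414214 vs apothem 1.2 → ∉ W
#2 (-1, 1, -1, 0): internal (-1.707107, 1.707107); octagon support 2.414214 vs apothem 1.2 → ∉ W
#3 (0, -1, 1, 1): internal (1.414214, -1.000000); octagon support 1.707107 vs apothem 1.2 → ∉ W
#4 (3, 0, 1, -3): internal (0.878680, -3.121320); octagon support 3.121320 vs apothem 1.2 → ∉ W
#5 (0, 1, -1, 1): internal (0.000000, 2.414214); octagon support 2.414214 vs apothem 1.2 → ∉ W
#6 (1, 1, 0, -1): internal (-0.414214, 0.000000); octagon support 0.414214 vs apothem 1.2 → ∈ W
#7 (1, 1, 0, 0): internal (0.292893, 0.707107); octagon support 0.707107 vs apothem 1.2 → ∈ W
#8 (0, 0, 0, 1): internal (0.707107, 0.707107); octagon support 1.000000 vs apothem 1.2 → ∈ W

6, 7, 8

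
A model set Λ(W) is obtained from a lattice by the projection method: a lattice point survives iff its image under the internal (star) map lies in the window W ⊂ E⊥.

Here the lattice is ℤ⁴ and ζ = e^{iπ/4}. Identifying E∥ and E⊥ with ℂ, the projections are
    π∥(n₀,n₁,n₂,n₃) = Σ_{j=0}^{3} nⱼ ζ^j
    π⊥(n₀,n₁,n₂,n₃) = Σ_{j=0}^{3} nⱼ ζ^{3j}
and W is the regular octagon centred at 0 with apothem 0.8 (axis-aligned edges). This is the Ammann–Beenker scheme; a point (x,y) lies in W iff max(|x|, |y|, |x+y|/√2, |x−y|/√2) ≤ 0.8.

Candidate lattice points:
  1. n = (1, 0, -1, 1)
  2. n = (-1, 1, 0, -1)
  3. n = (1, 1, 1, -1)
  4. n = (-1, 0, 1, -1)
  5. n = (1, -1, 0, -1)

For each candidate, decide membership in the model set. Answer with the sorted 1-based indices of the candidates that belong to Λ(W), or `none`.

With ζ = e^{iπ/4} the internal vectors are ζ^0,ζ^3,ζ^6,ζ^9.
candidate 1: n = (1, 0, -1, 1) → π⊥ ≈ (+1.7071, +1.7071); max(|x|,|y|,|x±y|/√2) = 2.4142 > 0.8 ⇒ ∉ W
candidate 2: n = (-1, 1, 0, -1) → π⊥ ≈ (-2.4142, +0.0000); max(|x|,|y|,|x±y|/√2) = 2.4142 > 0.8 ⇒ ∉ W
candidate 3: n = (1, 1, 1, -1) → π⊥ ≈ (-0.4142, -1.0000); max(|x|,|y|,|x±y|/√2) = 1.0000 > 0.8 ⇒ ∉ W
candidate 4: n = (-1, 0, 1, -1) → π⊥ ≈ (-1.7071, -1.7071); max(|x|,|y|,|x±y|/√2) = 2.4142 > 0.8 ⇒ ∉ W
candidate 5: n = (1, -1, 0, -1) → π⊥ ≈ (+1.0000, -1.4142); max(|x|,|y|,|x±y|/√2) = 1.7071 > 0.8 ⇒ ∉ W

none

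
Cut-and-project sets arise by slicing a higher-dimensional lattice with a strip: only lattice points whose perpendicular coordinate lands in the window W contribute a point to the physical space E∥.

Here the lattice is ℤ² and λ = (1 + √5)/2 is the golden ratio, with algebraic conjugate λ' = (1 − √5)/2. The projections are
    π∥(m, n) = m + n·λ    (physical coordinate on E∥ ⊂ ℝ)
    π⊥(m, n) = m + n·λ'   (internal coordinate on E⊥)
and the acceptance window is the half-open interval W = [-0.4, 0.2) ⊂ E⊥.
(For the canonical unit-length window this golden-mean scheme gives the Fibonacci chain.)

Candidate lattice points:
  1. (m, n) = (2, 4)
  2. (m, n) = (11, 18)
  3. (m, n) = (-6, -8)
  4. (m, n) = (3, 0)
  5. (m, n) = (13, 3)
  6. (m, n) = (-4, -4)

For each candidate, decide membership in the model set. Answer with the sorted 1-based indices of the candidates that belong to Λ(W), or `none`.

2

λ' = (1−√5)/2 ≈ -0.6180.
#1 (2,4): internal coord 2 + (4)·λ' = -0.4721; -0.4721 ∉ [-0.4, 0.2) → out
#2 (11,18): internal coord 11 + (18)·λ' = -0.1246; -0.1246 ∈ [-0.4, 0.2) → IN Λ
#3 (-6,-8): internal coord -6 + (-8)·λ' = -1.0557; -1.0557 ∉ [-0.4, 0.2) → out
#4 (3,0): internal coord 3 + (0)·λ' = +3.0000; +3.0000 ∉ [-0.4, 0.2) → out
#5 (13,3): internal coord 13 + (3)·λ' = +11.1459; +11.1459 ∉ [-0.4, 0.2) → out
#6 (-4,-4): internal coord -4 + (-4)·λ' = -1.5279; -1.5279 ∉ [-0.4, 0.2) → out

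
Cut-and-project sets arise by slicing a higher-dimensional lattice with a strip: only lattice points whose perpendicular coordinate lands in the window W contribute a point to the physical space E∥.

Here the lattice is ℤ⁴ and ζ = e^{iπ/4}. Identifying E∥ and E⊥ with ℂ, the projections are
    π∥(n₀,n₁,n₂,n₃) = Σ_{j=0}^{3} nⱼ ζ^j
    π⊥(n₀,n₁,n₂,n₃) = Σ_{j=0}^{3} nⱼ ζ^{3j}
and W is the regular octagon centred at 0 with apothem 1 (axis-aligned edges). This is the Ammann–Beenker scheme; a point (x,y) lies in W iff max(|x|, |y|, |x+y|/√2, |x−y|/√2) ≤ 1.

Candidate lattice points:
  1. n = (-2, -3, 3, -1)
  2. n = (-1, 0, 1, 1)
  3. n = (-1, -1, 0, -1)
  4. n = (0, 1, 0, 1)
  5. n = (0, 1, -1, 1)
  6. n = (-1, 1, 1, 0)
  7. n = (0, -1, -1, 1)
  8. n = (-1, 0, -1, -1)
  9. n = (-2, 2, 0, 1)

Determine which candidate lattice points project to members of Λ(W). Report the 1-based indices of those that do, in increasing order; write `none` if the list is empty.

Internal map: ζ^{3j} for j=0..3 gives (1,0), (−√2/2,√2/2), (0,−1), (√2/2,√2/2).
candidate 1: n = (-2, -3, 3, -1) → π⊥ ≈ (-0.585786, -5.828427); max(|x|,|y|,|x±y|/√2) = 5.828427 > 1 ⇒ ∉ W
candidate 2: n = (-1, 0, 1, 1) → π⊥ ≈ (-0.292893, -0.292893); max(|x|,|y|,|x±y|/√2) = 0.414214 ≤ 1 ⇒ ∈ W
candidate 3: n = (-1, -1, 0, -1) → π⊥ ≈ (-1.000000, -1.414214); max(|x|,|y|,|x±y|/√2) = 1.707107 > 1 ⇒ ∉ W
candidate 4: n = (0, 1, 0, 1) → π⊥ ≈ (+0.000000, +1.414214); max(|x|,|y|,|x±y|/√2) = 1.414214 > 1 ⇒ ∉ W
candidate 5: n = (0, 1, -1, 1) → π⊥ ≈ (+0.000000, +2.414214); max(|x|,|y|,|x±y|/√2) = 2.414214 > 1 ⇒ ∉ W
candidate 6: n = (-1, 1, 1, 0) → π⊥ ≈ (-1.707107, -0.292893); max(|x|,|y|,|x±y|/√2) = 1.707107 > 1 ⇒ ∉ W
candidate 7: n = (0, -1, -1, 1) → π⊥ ≈ (+1.414214, +1.000000); max(|x|,|y|,|x±y|/√2) = 1.707107 > 1 ⇒ ∉ W
candidate 8: n = (-1, 0, -1, -1) → π⊥ ≈ (-1.707107, +0.292893); max(|x|,|y|,|x±y|/√2) = 1.707107 > 1 ⇒ ∉ W
candidate 9: n = (-2, 2, 0, 1) → π⊥ ≈ (-2.707107, +2.121320); max(|x|,|y|,|x±y|/√2) = 3.414214 > 1 ⇒ ∉ W

2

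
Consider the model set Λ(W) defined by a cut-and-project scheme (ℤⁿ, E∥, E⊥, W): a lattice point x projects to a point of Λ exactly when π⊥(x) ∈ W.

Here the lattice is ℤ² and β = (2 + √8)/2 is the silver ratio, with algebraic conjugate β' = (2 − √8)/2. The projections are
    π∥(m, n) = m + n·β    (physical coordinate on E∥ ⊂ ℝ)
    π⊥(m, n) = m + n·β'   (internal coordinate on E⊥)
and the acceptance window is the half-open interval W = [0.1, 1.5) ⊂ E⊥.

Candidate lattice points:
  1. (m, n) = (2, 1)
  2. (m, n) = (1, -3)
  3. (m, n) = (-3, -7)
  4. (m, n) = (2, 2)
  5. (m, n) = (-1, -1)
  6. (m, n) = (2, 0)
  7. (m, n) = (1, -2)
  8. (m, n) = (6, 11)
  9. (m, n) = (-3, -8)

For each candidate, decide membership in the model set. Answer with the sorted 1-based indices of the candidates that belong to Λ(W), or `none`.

4, 8, 9

Compute β' = (2−√8)/2 = -0.4142, so π⊥(m,n) = m -0.4142·n.
[1] lift (2,1): star map gives 1.5858; window check 0.1 ≤ 1.5858 < 1.5 is false → out
[2] lift (1,-3): star map gives 2.2426; window check 0.1 ≤ 2.2426 < 1.5 is false → out
[3] lift (-3,-7): star map gives -0.1005; window check 0.1 ≤ -0.1005 < 1.5 is false → out
[4] lift (2,2): star map gives 1.1716; window check 0.1 ≤ 1.1716 < 1.5 is true → IN Λ
[5] lift (-1,-1): star map gives -0.5858; window check 0.1 ≤ -0.5858 < 1.5 is false → out
[6] lift (2,0): star map gives 2.0000; window check 0.1 ≤ 2.0000 < 1.5 is false → out
[7] lift (1,-2): star map gives 1.8284; window check 0.1 ≤ 1.8284 < 1.5 is false → out
[8] lift (6,11): star map gives 1.4437; window check 0.1 ≤ 1.4437 < 1.5 is true → IN Λ
[9] lift (-3,-8): star map gives 0.3137; window check 0.1 ≤ 0.3137 < 1.5 is true → IN Λ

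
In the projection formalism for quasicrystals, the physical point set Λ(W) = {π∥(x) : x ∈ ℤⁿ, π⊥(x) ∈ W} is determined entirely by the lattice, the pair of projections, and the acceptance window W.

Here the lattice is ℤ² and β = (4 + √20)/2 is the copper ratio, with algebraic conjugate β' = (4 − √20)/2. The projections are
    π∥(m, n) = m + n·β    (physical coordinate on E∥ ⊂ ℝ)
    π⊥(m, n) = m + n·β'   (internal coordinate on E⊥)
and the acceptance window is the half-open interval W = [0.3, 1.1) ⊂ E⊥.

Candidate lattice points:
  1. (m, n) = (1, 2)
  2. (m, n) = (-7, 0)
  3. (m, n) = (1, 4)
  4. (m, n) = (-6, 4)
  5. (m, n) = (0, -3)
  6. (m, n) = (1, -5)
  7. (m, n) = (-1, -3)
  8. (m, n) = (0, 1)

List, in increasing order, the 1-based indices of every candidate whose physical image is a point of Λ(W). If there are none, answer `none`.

Numerically β ≈ 4.236068 and β' = −1/β ≈ -0.236068.
#1 (1,2): internal coord 1 + (2)·β' = +0.527864; +0.527864 ∈ [0.3, 1.1) → IN Λ
#2 (-7,0): internal coord -7 + (0)·β' = -7.000000; -7.000000 ∉ [0.3, 1.1) → out
#3 (1,4): internal coord 1 + (4)·β' = +0.055728; +0.055728 ∉ [0.3, 1.1) → out
#4 (-6,4): internal coord -6 + (4)·β' = -6.944272; -6.944272 ∉ [0.3, 1.1) → out
#5 (0,-3): internal coord 0 + (-3)·β' = +0.708204; +0.708204 ∈ [0.3, 1.1) → IN Λ
#6 (1,-5): internal coord 1 + (-5)·β' = +2.180340; +2.180340 ∉ [0.3, 1.1) → out
#7 (-1,-3): internal coord -1 + (-3)·β' = -0.291796; -0.291796 ∉ [0.3, 1.1) → out
#8 (0,1): internal coord 0 + (1)·β' = -0.236068; -0.236068 ∉ [0.3, 1.1) → out

1, 5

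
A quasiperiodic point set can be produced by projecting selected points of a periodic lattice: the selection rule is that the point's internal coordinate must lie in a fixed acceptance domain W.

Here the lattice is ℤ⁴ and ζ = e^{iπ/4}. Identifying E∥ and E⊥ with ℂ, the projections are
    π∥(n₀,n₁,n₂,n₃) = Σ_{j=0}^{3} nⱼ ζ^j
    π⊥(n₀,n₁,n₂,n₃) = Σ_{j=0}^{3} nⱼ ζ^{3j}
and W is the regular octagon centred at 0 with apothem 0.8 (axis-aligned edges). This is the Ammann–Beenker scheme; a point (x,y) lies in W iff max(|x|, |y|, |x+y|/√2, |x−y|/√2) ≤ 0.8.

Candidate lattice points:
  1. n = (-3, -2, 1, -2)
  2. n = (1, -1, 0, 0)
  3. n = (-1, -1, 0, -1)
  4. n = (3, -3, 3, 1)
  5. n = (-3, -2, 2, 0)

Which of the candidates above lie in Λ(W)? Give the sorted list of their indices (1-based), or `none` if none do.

none

Internal map: ζ^{3j} for j=0..3 gives (1,0), (−√2/2,√2/2), (0,−1), (√2/2,√2/2).
#1 (-3, -2, 1, -2): internal (-3.000000, -3.828427); octagon support 4.828427 vs apothem 0.8 → ∉ W
#2 (1, -1, 0, 0): internal (1.707107, -0.707107); octagon support 1.707107 vs apothem 0.8 → ∉ W
#3 (-1, -1, 0, -1): internal (-1.000000, -1.414214); octagon support 1.707107 vs apothem 0.8 → ∉ W
#4 (3, -3, 3, 1): internal (5.828427, -4.414214); octagon support 7.242641 vs apothem 0.8 → ∉ W
#5 (-3, -2, 2, 0): internal (-1.585786, -3.414214); octagon support 3.535534 vs apothem 0.8 → ∉ W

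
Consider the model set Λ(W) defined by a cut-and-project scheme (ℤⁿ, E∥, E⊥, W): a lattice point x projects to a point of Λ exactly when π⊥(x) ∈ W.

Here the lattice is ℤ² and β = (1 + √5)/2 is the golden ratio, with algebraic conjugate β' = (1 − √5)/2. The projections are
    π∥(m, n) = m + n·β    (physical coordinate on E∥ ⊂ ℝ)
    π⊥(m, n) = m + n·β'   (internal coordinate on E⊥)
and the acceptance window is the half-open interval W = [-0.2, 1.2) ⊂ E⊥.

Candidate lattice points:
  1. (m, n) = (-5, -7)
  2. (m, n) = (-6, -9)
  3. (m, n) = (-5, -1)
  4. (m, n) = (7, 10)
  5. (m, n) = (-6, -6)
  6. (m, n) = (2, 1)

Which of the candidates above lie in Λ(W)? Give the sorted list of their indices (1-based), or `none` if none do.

4

Numerically β ≈ 1.618034 and β' = −1/β ≈ -0.618034.
#1 (-5,-7): internal coord -5 + (-7)·β' = -0.673762; -0.673762 ∉ [-0.2, 1.2) → out
#2 (-6,-9): internal coord -6 + (-9)·β' = -0.437694; -0.437694 ∉ [-0.2, 1.2) → out
#3 (-5,-1): internal coord -5 + (-1)·β' = -4.381966; -4.381966 ∉ [-0.2, 1.2) → out
#4 (7,10): internal coord 7 + (10)·β' = +0.819660; +0.819660 ∈ [-0.2, 1.2) → IN Λ
#5 (-6,-6): internal coord -6 + (-6)·β' = -2.291796; -2.291796 ∉ [-0.2, 1.2) → out
#6 (2,1): internal coord 2 + (1)·β' = +1.381966; +1.381966 ∉ [-0.2, 1.2) → out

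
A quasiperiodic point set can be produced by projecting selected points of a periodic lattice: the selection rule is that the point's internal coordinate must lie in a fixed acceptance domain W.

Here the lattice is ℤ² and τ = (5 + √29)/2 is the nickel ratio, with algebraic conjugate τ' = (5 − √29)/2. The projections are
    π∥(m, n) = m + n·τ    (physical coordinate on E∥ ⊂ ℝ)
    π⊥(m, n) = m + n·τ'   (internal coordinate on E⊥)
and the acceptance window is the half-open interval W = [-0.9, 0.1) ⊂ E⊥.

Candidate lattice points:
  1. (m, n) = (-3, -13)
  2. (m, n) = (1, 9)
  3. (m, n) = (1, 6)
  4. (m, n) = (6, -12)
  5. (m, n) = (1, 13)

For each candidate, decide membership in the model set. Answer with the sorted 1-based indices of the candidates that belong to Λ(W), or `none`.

Numerically τ ≈ 5.1926 and τ' = −1/τ ≈ -0.1926.
candidate 1: (m,n)=(-3,-13) → π∥ = -3-13·τ ≈ -70.5036, π⊥ = -3-13·τ' ≈ -0.4964 ∈ [-0.9, 0.1) ⇒ IN Λ
candidate 2: (m,n)=(1,9) → π∥ = 1+9·τ ≈ 47.7332, π⊥ = 1+9·τ' ≈ -0.7332 ∈ [-0.9, 0.1) ⇒ IN Λ
candidate 3: (m,n)=(1,6) → π∥ = 1+6·τ ≈ 32.1555, π⊥ = 1+6·τ' ≈ -0.1555 ∈ [-0.9, 0.1) ⇒ IN Λ
candidate 4: (m,n)=(6,-12) → π∥ = 6-12·τ ≈ -56.3110, π⊥ = 6-12·τ' ≈ 8.3110 ∉ [-0.9, 0.1) ⇒ out
candidate 5: (m,n)=(1,13) → π∥ = 1+13·τ ≈ 68.5036, π⊥ = 1+13·τ' ≈ -1.5036 ∉ [-0.9, 0.1) ⇒ out

1, 2, 3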